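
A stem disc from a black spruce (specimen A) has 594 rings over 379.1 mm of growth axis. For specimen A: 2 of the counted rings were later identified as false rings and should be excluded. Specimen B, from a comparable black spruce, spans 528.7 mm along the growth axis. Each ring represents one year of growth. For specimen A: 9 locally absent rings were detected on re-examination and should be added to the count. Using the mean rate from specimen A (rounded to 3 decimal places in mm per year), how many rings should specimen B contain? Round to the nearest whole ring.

838 rings

Specimen A: correcting the raw count gives 594 − 2 + 9 = 601 true rings.
A: 379.1 mm over 601 years gives 379.1 / 601 ≈ 0.631 mm per year.
For B, 528.7 / 0.631 = 837.88 years ≈ 838 rings.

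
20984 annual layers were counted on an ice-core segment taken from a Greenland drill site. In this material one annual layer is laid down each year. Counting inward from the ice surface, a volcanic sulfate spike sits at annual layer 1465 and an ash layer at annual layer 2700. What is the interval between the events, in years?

1235 years

2700 − 1465 = 1235 annual layers lie between the two events.
At one annual layer per year, 1235 years elapsed between them.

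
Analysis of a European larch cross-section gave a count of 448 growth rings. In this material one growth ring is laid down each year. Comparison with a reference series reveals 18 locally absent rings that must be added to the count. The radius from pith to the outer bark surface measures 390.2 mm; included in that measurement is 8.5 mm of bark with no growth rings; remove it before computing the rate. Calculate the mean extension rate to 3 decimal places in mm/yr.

0.819 mm/yr

Correcting the raw count gives 448 + 18 = 466 true growth rings.
Removing the 8.5 mm offcut leaves 390.2 − 8.5 = 381.7 mm.
Extension rate ≈ 381.7 / 466 = 0.819 mm/yr.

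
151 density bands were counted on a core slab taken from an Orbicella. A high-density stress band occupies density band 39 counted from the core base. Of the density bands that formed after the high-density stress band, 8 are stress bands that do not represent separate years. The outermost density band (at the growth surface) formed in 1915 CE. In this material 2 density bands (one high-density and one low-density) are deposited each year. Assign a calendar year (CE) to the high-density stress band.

Between density band 39 and the growth surface there are 151 − 39 = 112 density bands.
112 − 8 false = 104 true density bands after the high-density stress band.
With 2 density bands per year, 104 / 2 = 52 years.
1915 − 52 = 1863 CE.

1863 CE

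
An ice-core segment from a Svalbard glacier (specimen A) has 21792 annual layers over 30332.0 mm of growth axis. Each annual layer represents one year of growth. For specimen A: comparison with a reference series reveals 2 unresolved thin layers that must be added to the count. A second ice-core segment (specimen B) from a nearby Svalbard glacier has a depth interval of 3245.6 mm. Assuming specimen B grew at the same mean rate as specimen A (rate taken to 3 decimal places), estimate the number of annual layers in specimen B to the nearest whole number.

2332 annual layers

Specimen A: correcting the raw count gives 21792 + 2 = 21794 true annual layers.
A: Extension rate ≈ 30332.0 / 21794 = 1.392 mm/yr.
Specimen B: 3245.6 mm / 1.392 mm per year = 2331.61 years ≈ 2332 annual layers.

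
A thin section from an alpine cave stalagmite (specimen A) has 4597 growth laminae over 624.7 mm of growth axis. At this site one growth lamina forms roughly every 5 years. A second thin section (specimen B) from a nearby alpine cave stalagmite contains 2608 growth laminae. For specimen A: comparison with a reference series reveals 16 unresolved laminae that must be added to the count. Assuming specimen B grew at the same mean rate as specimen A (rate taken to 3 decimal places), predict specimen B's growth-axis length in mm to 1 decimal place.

Specimen A: correcting the raw count gives 4597 + 16 = 4613 true growth laminae.
Specimen A: multiplying by 5 years per growth lamina: 4613 × 5 = 23065 years.
A: 624.7 mm over 23065 years gives 624.7 / 23065 ≈ 0.027 mm/year.
Specimen B: 2608 growth laminae at 5 years each span 2608 × 5 = 13040 years. For B, 0.027 mm/year × 13040 years = 352.1 mm.

352.1 mm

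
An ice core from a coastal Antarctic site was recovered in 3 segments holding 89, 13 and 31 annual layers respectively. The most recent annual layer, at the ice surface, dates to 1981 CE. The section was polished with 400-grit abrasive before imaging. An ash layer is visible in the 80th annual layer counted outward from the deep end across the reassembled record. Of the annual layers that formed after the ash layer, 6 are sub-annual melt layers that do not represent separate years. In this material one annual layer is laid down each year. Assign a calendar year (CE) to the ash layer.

1934 CE

Total annual layers = 89 + 13 + 31 = 133.
The ash layer sits at annual layer 80 from the deep end, so 133 − 80 = 53 annual layers formed after it.
53 − 6 false = 47 true annual layers after the ash layer.
Counting back 47 years from 1981 CE places the ash layer in 1981 − 47 = 1934 CE.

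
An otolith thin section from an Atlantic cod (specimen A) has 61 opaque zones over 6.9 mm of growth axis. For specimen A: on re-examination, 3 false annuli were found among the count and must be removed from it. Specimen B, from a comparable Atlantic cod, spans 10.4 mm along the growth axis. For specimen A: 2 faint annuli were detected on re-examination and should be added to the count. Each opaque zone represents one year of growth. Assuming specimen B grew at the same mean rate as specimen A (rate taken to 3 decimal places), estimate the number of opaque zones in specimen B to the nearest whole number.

90 opaque zones

Specimen A: after corrections the count is 61 − 3 + 2 = 60 opaque zones.
A: 6.9 mm over 60 years gives 6.9 / 60 ≈ 0.115 mm per year.
Specimen B: 10.4 mm / 0.115 mm per year = 90.43 years ≈ 90 opaque zones.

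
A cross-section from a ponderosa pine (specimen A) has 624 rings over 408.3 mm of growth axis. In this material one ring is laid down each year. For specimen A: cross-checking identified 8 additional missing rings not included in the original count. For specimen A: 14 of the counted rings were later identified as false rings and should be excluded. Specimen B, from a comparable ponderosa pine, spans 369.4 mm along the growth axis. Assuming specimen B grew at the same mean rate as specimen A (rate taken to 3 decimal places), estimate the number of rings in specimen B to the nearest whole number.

559 rings

Specimen A: true ring count = 624 − 14 + 8 = 618.
A: 408.3 mm over 618 years gives 408.3 / 618 ≈ 0.661 mm/year.
Specimen B: 369.4 mm / 0.661 mm per year = 558.85 years ≈ 559 rings.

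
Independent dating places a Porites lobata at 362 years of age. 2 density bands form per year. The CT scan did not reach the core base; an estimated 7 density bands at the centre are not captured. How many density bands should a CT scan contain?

717 density bands

362 years at 2 density bands per year gives 362 × 2 = 724 density bands.
Less the 7 uncaptured density bands: 724 − 7 = 717.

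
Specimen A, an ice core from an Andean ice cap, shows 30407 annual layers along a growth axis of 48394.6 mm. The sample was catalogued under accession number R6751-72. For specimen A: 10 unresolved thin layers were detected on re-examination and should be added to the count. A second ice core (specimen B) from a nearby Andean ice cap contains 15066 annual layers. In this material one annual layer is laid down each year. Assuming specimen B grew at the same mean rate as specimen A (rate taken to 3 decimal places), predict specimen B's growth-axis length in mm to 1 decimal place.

Specimen A: after corrections the count is 30407 + 10 = 30417 annual layers.
A: 48394.6 mm over 30417 years gives 48394.6 / 30417 ≈ 1.591 mm per year.
Length of B = 1.591 × 15066 = 23970.0 mm.

23970.0 mm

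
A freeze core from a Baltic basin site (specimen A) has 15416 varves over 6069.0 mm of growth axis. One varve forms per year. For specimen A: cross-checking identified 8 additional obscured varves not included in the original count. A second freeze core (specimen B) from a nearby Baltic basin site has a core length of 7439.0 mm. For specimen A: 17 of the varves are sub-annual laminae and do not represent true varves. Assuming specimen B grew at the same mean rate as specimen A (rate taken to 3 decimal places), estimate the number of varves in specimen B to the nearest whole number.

Specimen A: correcting the raw count gives 15416 − 17 + 8 = 15407 true varves.
A: 6069.0 mm over 15407 years gives 6069.0 / 15407 ≈ 0.394 mm per year.
For B, 7439.0 / 0.394 = 18880.71 years ≈ 18881 varves.

18881 varves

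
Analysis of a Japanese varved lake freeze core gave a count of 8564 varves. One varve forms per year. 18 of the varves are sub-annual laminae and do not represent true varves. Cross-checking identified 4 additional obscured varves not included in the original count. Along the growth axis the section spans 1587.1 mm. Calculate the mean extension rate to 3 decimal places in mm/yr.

True varve count = 8564 − 18 + 4 = 8550.
Extension rate ≈ 1587.1 / 8550 = 0.186 mm/yr.

0.186 mm/yr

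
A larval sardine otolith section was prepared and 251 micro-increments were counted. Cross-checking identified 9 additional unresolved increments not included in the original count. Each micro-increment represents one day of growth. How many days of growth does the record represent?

260 days

Correcting the raw count gives 251 + 9 = 260 true micro-increments.
With a one-to-one micro-increment periodicity this is 260 days.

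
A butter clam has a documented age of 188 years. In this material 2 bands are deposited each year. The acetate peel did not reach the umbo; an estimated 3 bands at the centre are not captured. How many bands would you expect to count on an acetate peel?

Expected bands: 188 × 2 = 376.
376 − 3 missed = 373 bands expected in the prepared section.

373 bands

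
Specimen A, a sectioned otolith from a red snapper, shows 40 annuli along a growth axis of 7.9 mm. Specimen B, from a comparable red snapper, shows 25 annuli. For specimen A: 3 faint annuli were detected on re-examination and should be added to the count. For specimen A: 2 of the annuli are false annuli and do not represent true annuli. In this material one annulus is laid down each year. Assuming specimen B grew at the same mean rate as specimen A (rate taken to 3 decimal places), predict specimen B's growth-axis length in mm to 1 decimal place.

Specimen A: true annulus count = 40 − 2 + 3 = 41.
A: Mean rate = 7.9 mm / 41 years ≈ 0.193 mm/yr.
B's length ≈ 0.193 × 25 = 4.8 mm.

4.8 mm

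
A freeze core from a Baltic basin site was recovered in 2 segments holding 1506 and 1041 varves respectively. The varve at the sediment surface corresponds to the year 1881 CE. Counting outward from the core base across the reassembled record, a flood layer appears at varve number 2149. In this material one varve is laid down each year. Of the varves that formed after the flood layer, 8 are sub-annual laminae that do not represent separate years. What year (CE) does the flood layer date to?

1491 CE

Total varves = 1506 + 1041 = 2547.
The flood layer sits at varve 2149 from the core base, so 2547 − 2149 = 398 varves formed after it.
Removing the 8 false varves leaves 398 − 8 = 390 true varves beyond the flood layer.
Counting back 390 years from 1881 CE places the flood layer in 1881 − 390 = 1491 CE.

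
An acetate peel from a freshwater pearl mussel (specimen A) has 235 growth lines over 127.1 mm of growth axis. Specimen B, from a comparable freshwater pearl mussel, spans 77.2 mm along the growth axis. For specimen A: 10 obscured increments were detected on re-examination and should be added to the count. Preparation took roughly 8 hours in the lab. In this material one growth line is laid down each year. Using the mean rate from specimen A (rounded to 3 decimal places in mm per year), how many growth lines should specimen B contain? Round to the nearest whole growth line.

149 growth lines

Specimen A: true growth line count = 235 + 10 = 245.
A: Extension rate ≈ 127.1 / 245 = 0.519 mm/year.
Specimen B: 77.2 mm / 0.519 mm per year = 148.75 years ≈ 149 growth lines.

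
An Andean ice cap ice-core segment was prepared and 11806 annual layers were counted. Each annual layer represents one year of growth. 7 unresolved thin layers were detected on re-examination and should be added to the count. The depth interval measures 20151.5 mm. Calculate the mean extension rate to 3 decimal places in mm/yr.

After corrections the count is 11806 + 7 = 11813 annual layers.
Mean rate = 20151.5 mm / 11813 years ≈ 1.706 mm/yr.

1.706 mm/yr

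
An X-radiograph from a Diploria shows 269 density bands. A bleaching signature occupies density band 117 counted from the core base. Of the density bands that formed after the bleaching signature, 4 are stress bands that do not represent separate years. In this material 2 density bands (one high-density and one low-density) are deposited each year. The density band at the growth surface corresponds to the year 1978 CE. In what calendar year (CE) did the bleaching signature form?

269 − 117 = 152 density bands lie beyond the bleaching signature toward the growth surface.
Removing the 4 false density bands leaves 152 − 4 = 148 true density bands beyond the bleaching signature.
With 2 density bands per year, 148 / 2 = 74 years.
1978 − 74 = 1904 CE.

1904 CE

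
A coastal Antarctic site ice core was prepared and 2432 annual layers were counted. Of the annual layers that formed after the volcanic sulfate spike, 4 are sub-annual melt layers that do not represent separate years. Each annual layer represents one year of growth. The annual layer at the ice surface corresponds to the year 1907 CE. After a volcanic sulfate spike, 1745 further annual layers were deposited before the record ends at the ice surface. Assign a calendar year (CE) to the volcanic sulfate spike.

1745 annual layers formed after the volcanic sulfate spike.
Removing the 4 false annual layers leaves 1745 − 4 = 1741 true annual layers beyond the volcanic sulfate spike.
The annual layer at the ice surface is 1907 CE, so the volcanic sulfate spike dates to 1907 − 1741 = 166 CE.

166 CE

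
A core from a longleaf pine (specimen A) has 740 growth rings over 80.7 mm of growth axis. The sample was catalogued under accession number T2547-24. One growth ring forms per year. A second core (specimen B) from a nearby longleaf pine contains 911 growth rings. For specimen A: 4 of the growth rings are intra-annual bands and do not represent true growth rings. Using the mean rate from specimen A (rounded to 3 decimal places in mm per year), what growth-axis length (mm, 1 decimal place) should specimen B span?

Specimen A: correcting the raw count gives 740 − 4 = 736 true growth rings.
A: Extension rate ≈ 80.7 / 736 = 0.110 mm/year.
B's length ≈ 0.110 × 911 = 100.2 mm.

100.2 mm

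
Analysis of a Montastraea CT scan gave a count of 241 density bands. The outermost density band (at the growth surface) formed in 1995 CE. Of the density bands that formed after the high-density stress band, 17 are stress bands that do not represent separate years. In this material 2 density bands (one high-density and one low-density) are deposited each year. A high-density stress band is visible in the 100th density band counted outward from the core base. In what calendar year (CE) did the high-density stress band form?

The high-density stress band sits at density band 100 from the core base, so 241 − 100 = 141 density bands formed after it.
141 − 17 false = 124 true density bands after the high-density stress band.
Dividing by 2 density bands per year: 124 / 2 = 62 years.
Counting back 62 years from 1995 CE places the high-density stress band in 1995 − 62 = 1933 CE.

1933 CE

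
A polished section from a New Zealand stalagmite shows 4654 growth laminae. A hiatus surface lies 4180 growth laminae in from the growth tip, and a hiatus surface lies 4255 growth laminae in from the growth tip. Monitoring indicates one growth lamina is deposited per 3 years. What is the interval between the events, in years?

The two markers are separated by 4255 − 4180 = 75 growth laminae.
75 growth laminae at 3 years each span 75 × 3 = 225 years.

225 years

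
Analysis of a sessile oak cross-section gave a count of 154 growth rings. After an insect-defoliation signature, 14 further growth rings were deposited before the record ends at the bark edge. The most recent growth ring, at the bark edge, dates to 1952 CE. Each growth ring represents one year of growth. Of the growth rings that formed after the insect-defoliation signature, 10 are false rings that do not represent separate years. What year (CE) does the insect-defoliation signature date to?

1948 CE

There are 14 growth rings younger than the insect-defoliation signature.
Removing the 10 false growth rings leaves 14 − 10 = 4 true growth rings beyond the insect-defoliation signature.
The growth ring at the bark edge is 1952 CE, so the insect-defoliation signature dates to 1952 − 4 = 1948 CE.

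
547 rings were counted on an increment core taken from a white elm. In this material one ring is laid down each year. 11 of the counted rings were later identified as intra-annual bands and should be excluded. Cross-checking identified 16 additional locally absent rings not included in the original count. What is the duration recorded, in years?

552 years

Correcting the raw count gives 547 − 11 + 16 = 552 true rings.
At one ring per year, that is 552 years.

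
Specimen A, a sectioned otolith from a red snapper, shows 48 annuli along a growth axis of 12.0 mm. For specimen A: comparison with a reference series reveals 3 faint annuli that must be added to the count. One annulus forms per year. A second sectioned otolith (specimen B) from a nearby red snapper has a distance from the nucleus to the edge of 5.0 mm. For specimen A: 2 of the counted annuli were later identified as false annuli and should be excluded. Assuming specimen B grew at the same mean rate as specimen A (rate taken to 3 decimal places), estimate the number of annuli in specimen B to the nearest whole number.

20 annuli

Specimen A: adjusted count: 48 − 2 + 3 = 49 annuli.
A: Extension rate ≈ 12.0 / 49 = 0.245 mm per year.
Specimen B: 5.0 mm / 0.245 mm per year = 20.41 years ≈ 20 annuli.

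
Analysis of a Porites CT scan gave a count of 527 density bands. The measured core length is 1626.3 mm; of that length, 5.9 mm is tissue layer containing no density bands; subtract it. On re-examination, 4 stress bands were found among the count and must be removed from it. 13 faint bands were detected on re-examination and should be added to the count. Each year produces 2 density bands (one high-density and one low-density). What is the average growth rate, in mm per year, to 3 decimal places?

6.046 mm per year

After corrections the count is 527 − 4 + 13 = 536 density bands.
With 2 density bands per year, 536 / 2 = 268 years.
Removing the 5.9 mm offcut leaves 1626.3 − 5.9 = 1620.4 mm.
Extension rate ≈ 1620.4 / 268 = 6.046 mm per year.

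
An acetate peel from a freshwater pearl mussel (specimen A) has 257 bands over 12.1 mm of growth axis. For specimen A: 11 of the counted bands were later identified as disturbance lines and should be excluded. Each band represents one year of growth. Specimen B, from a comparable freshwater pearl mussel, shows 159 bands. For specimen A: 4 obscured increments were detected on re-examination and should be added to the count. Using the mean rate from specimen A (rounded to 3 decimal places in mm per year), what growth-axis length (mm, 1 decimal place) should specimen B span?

Specimen A: after corrections the count is 257 − 11 + 4 = 250 bands.
A: Mean rate = 12.1 mm / 250 years ≈ 0.048 mm/yr.
B's length ≈ 0.048 × 159 = 7.6 mm.

7.6 mm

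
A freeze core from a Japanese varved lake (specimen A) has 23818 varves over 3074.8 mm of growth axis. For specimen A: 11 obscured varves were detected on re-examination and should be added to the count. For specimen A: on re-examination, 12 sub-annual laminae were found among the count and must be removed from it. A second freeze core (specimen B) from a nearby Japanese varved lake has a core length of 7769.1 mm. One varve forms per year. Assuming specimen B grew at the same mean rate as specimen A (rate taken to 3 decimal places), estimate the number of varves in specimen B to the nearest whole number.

Specimen A: correcting the raw count gives 23818 − 12 + 11 = 23817 true varves.
A: Mean rate = 3074.8 mm / 23817 years ≈ 0.129 mm/yr.
For B, 7769.1 / 0.129 = 60225.58 years ≈ 60226 varves.

60226 varves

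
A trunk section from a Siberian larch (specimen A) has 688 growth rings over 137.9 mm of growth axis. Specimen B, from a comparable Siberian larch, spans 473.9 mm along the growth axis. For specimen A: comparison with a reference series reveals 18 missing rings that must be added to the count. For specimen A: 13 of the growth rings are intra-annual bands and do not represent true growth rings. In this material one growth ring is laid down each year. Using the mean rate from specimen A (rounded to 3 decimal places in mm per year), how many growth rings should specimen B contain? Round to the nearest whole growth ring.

2381 growth rings

Specimen A: correcting the raw count gives 688 − 13 + 18 = 693 true growth rings.
A: Extension rate ≈ 137.9 / 693 = 0.199 mm/yr.
Specimen B: 473.9 mm / 0.199 mm per year = 2381.41 years ≈ 2381 growth rings.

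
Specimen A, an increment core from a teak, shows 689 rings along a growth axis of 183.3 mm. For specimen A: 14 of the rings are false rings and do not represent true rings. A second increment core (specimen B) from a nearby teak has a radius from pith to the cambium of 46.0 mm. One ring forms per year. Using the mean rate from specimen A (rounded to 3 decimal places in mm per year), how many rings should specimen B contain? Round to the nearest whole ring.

Specimen A: adjusted count: 689 − 14 = 675 rings.
A: Extension rate ≈ 183.3 / 675 = 0.272 mm/yr.
B spans 46.0 / 0.272 = 169.12 years ≈ 169 rings.

169 rings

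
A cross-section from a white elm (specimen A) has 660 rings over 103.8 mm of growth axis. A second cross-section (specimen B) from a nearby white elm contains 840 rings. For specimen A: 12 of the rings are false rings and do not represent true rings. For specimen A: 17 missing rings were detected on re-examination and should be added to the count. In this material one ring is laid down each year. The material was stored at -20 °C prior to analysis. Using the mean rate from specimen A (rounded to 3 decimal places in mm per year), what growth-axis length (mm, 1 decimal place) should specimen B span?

Specimen A: correcting the raw count gives 660 − 12 + 17 = 665 true rings.
A: 103.8 mm over 665 years gives 103.8 / 665 ≈ 0.156 mm/year.
For B, 0.156 mm/year × 840 years = 131.0 mm.

131.0 mm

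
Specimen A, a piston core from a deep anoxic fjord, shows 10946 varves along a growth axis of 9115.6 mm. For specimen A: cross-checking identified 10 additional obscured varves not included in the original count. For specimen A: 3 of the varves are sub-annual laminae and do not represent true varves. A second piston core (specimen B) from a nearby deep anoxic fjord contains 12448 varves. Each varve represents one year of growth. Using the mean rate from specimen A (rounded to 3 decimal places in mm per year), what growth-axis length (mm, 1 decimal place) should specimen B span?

10356.7 mm

Specimen A: true varve count = 10946 − 3 + 10 = 10953.
A: 9115.6 mm over 10953 years gives 9115.6 / 10953 ≈ 0.832 mm per year.
Length of B = 0.832 × 12448 = 10356.7 mm.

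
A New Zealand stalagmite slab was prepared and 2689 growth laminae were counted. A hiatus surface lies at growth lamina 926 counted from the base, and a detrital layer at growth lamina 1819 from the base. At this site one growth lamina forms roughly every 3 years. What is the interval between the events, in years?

2679 yr

Separation: 1819 − 926 = 893 growth laminae.
Multiplying by 3 years per growth lamina: 893 × 3 = 2679 years.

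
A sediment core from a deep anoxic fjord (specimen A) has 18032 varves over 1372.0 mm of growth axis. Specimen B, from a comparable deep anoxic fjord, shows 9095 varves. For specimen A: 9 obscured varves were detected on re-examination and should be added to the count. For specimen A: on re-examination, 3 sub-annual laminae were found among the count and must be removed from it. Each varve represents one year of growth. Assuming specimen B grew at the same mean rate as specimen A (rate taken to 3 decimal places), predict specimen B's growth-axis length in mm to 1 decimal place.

691.2 mm

Specimen A: true varve count = 18032 − 3 + 9 = 18038.
A: 1372.0 mm over 18038 years gives 1372.0 / 18038 ≈ 0.076 mm/year.
B's length ≈ 0.076 × 9095 = 691.2 mm.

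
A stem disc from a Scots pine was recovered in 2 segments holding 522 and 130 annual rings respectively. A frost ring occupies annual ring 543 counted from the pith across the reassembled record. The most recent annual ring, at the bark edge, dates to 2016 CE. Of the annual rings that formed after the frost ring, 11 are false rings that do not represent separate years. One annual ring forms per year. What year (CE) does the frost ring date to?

Total annual rings = 522 + 130 = 652.
The frost ring sits at annual ring 543 from the pith, so 652 − 543 = 109 annual rings formed after it.
109 − 11 false = 98 true annual rings after the frost ring.
Counting back 98 years from 2016 CE places the frost ring in 2016 − 98 = 1918 CE.

1918 CE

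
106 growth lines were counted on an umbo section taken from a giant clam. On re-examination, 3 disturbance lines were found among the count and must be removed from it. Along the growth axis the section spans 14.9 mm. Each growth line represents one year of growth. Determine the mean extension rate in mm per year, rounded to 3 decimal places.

0.145 mm per year

After corrections the count is 106 − 3 = 103 growth lines.
Mean rate = 14.9 mm / 103 years ≈ 0.145 mm per year.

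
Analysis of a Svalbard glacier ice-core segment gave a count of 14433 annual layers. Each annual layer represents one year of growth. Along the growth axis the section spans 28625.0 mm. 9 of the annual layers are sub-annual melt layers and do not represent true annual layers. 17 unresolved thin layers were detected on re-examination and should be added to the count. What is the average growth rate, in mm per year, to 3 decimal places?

1.982 mm per year

Correcting the raw count gives 14433 − 9 + 17 = 14441 true annual layers.
Mean rate = 28625.0 mm / 14441 years ≈ 1.982 mm per year.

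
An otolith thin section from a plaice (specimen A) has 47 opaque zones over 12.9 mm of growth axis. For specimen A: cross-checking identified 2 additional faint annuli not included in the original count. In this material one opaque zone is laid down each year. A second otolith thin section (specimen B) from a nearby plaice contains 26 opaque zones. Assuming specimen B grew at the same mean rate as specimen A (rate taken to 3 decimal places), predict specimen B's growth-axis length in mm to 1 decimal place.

6.8 mm

Specimen A: correcting the raw count gives 47 + 2 = 49 true opaque zones.
A: Mean rate = 12.9 mm / 49 years ≈ 0.263 mm per year.
B's length ≈ 0.263 × 26 = 6.8 mm.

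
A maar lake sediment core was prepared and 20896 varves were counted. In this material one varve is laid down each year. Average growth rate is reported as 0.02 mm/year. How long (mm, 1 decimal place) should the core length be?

417.9 mm

The record spans 20896 years at 0.02 mm per year.
Predicted length = 0.02 mm/year × 20896 years = 417.9 mm.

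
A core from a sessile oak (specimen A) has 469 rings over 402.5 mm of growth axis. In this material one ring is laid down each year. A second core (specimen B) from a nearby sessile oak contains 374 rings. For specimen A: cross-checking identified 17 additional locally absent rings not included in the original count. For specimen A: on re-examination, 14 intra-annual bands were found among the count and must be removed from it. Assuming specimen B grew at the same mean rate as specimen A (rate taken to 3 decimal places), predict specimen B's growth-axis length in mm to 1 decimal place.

319.0 mm

Specimen A: adjusted count: 469 − 14 + 17 = 472 rings.
A: Mean rate = 402.5 mm / 472 years ≈ 0.853 mm/year.
Length of B = 0.853 × 374 = 319.0 mm.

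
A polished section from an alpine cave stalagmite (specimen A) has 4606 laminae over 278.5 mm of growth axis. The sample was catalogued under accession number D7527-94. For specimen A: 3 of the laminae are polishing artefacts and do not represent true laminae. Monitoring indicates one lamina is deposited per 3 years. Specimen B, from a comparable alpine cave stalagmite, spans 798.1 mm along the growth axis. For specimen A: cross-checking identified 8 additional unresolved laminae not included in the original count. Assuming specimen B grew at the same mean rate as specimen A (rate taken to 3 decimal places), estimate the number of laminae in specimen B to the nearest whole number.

Specimen A: adjusted count: 4606 − 3 + 8 = 4611 laminae.
Specimen A: at 3 years per lamina, 4611 × 3 = 13833 years.
A: Mean rate = 278.5 mm / 13833 years ≈ 0.020 mm per year.
B spans 798.1 / 0.020 = 39905.00 years; at 3 years per lamina that is 39905.00 / 3 ≈ 13302 laminae.

13302 laminae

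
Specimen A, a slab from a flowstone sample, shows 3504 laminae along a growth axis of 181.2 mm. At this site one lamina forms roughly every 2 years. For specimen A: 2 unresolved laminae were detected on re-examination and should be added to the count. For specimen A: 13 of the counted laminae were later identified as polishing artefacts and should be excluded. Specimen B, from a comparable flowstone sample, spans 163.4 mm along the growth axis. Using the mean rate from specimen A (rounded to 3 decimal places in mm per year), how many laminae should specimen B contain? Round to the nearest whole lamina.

Specimen A: after corrections the count is 3504 − 13 + 2 = 3493 laminae.
Specimen A: multiplying by 2 years per lamina: 3493 × 2 = 6986 years.
A: 181.2 mm over 6986 years gives 181.2 / 6986 ≈ 0.026 mm per year.
Specimen B: 163.4 mm / 0.026 mm per year = 6284.62 years; at 2 years per lamina that is 6284.62 / 2 ≈ 3142 laminae.

3142 laminae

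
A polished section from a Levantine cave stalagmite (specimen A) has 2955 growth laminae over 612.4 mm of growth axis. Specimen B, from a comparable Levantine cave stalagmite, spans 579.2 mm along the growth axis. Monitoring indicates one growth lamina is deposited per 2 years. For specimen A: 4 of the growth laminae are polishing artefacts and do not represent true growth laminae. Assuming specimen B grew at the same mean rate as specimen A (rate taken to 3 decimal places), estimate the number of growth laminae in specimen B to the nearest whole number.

Specimen A: correcting the raw count gives 2955 − 4 = 2951 true growth laminae.
Specimen A: 2951 growth laminae at 2 years each span 2951 × 2 = 5902 years.
A: 612.4 mm over 5902 years gives 612.4 / 5902 ≈ 0.104 mm per year.
For B, 579.2 / 0.104 = 5569.23 years; at 2 years per growth lamina that is 5569.23 / 2 ≈ 2785 growth laminae.

2785 growth laminae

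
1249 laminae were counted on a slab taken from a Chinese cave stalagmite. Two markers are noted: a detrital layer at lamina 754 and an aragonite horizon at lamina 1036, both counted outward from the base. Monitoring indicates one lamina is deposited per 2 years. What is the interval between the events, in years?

564 years

1036 − 754 = 282 laminae lie between the two events.
At 2 years per lamina, 282 × 2 = 564 years.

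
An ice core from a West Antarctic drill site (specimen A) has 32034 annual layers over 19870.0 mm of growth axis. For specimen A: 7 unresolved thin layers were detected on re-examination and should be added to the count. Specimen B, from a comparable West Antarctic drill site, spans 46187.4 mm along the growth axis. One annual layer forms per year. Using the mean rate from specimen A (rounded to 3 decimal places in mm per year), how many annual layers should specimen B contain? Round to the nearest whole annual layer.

74496 annual layers

Specimen A: after corrections the count is 32034 + 7 = 32041 annual layers.
A: 19870.0 mm over 32041 years gives 19870.0 / 32041 ≈ 0.620 mm/yr.
Specimen B: 46187.4 mm / 0.620 mm per year = 74495.81 years ≈ 74496 annual layers.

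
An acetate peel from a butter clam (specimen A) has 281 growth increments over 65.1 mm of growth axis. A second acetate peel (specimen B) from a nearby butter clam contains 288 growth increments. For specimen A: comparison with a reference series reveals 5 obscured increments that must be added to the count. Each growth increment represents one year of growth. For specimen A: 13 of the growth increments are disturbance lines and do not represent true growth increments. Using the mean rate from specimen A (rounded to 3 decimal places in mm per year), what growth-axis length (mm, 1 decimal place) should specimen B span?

68.5 mm

Specimen A: true growth increment count = 281 − 13 + 5 = 273.
A: 65.1 mm over 273 years gives 65.1 / 273 ≈ 0.238 mm/yr.
B's length ≈ 0.238 × 288 = 68.5 mm.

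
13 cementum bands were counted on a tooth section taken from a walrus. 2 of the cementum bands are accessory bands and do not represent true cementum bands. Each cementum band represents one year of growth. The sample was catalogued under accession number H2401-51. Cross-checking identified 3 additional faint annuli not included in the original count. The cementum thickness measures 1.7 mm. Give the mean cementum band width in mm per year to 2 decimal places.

0.12 mm per year

After corrections the count is 13 − 2 + 3 = 14 cementum bands.
Extension rate ≈ 1.7 / 14 = 0.12 mm per year.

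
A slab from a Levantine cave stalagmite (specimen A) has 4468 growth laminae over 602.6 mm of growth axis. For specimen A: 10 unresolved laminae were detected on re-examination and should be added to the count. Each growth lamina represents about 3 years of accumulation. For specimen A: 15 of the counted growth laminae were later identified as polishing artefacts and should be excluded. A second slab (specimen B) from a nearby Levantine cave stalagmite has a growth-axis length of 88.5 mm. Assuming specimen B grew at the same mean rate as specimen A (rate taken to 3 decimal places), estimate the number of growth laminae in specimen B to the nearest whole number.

656 growth laminae

Specimen A: true growth lamina count = 4468 − 15 + 10 = 4463.
Specimen A: multiplying by 3 years per growth lamina: 4463 × 3 = 13389 years.
A: Mean rate = 602.6 mm / 13389 years ≈ 0.045 mm per year.
B spans 88.5 / 0.045 = 1966.67 years; at 3 years per growth lamina that is 1966.67 / 3 ≈ 656 growth laminae.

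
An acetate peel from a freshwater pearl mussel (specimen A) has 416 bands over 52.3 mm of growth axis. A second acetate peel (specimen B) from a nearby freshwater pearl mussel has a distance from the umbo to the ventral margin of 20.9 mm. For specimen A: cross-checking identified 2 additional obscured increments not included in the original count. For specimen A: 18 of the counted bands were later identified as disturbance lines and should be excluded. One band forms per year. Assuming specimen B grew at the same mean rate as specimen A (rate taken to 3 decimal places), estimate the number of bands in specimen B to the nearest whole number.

Specimen A: correcting the raw count gives 416 − 18 + 2 = 400 true bands.
A: Extension rate ≈ 52.3 / 400 = 0.131 mm per year.
For B, 20.9 / 0.131 = 159.54 years ≈ 160 bands.

160 bands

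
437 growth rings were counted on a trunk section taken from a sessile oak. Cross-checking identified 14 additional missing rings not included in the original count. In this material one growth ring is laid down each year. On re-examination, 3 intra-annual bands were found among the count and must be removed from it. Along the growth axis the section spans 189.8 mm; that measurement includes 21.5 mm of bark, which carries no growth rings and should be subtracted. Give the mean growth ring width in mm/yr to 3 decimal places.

True growth ring count = 437 − 3 + 14 = 448.
Removing the 21.5 mm offcut leaves 189.8 − 21.5 = 168.3 mm.
Mean rate = 168.3 mm / 448 years ≈ 0.376 mm/yr.

0.376 mm/yr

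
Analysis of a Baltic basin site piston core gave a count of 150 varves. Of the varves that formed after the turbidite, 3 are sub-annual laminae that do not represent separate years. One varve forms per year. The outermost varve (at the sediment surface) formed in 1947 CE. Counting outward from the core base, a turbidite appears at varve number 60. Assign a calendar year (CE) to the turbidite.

Between varve 60 and the sediment surface there are 150 − 60 = 90 varves.
90 − 3 false = 87 true varves after the turbidite.
1947 − 87 = 1860 CE.

1860 CE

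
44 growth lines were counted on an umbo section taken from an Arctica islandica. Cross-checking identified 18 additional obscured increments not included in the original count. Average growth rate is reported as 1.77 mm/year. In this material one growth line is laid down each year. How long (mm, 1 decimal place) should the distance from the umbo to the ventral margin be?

Correcting the raw count gives 44 + 18 = 62 true growth lines.
Predicted length = 1.77 mm/year × 62 years = 109.7 mm.

109.7 mm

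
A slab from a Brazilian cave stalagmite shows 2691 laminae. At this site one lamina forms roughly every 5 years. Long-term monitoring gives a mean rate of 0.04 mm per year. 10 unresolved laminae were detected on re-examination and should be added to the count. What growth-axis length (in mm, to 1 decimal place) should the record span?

True lamina count = 2691 + 10 = 2701.
2701 laminae at 5 years each span 2701 × 5 = 13505 years.
Predicted length = 0.04 mm/year × 13505 years = 540.2 mm.

540.2 mm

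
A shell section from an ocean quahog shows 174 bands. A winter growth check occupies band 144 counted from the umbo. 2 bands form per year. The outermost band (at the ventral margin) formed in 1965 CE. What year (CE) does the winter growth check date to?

The winter growth check sits at band 144 from the umbo, so 174 − 144 = 30 bands formed after it.
30 bands at 2 per year is 30 / 2 = 15 years.
1965 − 15 = 1950 CE.

1950 CE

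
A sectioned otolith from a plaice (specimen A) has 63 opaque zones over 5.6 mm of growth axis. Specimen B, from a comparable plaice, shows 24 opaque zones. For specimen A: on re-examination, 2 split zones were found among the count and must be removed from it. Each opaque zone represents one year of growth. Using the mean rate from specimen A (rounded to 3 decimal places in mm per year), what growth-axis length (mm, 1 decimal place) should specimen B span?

Specimen A: after corrections the count is 63 − 2 = 61 opaque zones.
A: Mean rate = 5.6 mm / 61 years ≈ 0.092 mm/year.
B's length ≈ 0.092 × 24 = 2.2 mm.

2.2 mm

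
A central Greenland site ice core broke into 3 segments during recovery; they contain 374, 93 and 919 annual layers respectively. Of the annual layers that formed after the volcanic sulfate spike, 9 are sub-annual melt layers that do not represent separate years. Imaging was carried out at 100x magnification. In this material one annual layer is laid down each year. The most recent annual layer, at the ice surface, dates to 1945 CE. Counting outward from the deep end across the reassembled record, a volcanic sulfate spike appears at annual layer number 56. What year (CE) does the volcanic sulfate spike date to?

Total annual layers = 374 + 93 + 919 = 1386.
Between annual layer 56 and the ice surface there are 1386 − 56 = 1330 annual layers.
Excluding 9 false annual layers: 1330 − 9 = 1321.
The annual layer at the ice surface is 1945 CE, so the volcanic sulfate spike dates to 1945 − 1321 = 624 CE.

624 CE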